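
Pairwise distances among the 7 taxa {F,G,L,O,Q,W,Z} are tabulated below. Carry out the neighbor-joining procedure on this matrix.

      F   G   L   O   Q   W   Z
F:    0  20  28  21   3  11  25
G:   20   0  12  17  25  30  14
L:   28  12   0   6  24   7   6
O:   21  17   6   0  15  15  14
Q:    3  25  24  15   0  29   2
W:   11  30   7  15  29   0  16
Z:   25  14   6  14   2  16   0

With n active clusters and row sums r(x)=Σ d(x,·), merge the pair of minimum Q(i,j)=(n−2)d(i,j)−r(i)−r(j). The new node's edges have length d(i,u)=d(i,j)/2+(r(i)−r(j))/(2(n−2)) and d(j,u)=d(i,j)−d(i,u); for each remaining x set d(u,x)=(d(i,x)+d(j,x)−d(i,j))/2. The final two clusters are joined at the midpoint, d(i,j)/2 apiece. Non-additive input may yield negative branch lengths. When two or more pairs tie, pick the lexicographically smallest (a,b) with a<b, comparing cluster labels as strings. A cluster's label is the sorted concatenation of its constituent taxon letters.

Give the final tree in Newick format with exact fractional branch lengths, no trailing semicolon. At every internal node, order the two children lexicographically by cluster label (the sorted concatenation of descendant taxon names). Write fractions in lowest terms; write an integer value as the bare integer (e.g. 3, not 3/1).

step 1: merge (F,Q) at d=3, Q=-191; branch lengths F→5/2, Q→1/2; new cluster FQ
  updated: d(FQ,G)=21, d(FQ,L)=49/2, d(FQ,O)=33/2, d(FQ,W)=37/2, d(FQ,Z)=12
step 2: merge (L,W) at d=7, Q=-114; branch lengths L→-3/8, W→59/8; new cluster LW
  updated: d(FQ,LW)=18, d(G,LW)=35/2, d(LW,O)=7, d(LW,Z)=15/2
step 3: merge (LW,O) at d=7, Q=-167/2; branch lengths LW→11/4, O→17/4; new cluster LOW
  updated: d(FQ,LOW)=55/4, d(G,LOW)=55/4, d(LOW,Z)=29/4
step 4: merge (FQ,Z) at d=12, Q=-56; branch lengths FQ→75/8, Z→21/8; new cluster FQZ
  updated: d(FQZ,G)=23/2, d(FQZ,LOW)=9/2
step 5: merge (FQZ,G) at d=23/2, Q=-119/4; branch lengths FQZ→9/8, G→83/8; new cluster FGQZ
  updated: d(FGQZ,LOW)=27/8
step 6: merge (FGQZ,LOW) at d=27/8; branch lengths FGQZ→27/16, LOW→27/16; new cluster FGLOQWZ
final tree: ((((F:5/2,Q:1/2):75/8,Z:21/8):9/8,G:83/8):27/16,((L:-3/8,W:59/8):11/4,O:17/4):27/16)
total length: 351/8

((((F:5/2,Q:1/2):75/8,Z:21/8):9/8,G:83/8):27/16,((L:-3/8,W:59/8):11/4,O:17/4):27/16)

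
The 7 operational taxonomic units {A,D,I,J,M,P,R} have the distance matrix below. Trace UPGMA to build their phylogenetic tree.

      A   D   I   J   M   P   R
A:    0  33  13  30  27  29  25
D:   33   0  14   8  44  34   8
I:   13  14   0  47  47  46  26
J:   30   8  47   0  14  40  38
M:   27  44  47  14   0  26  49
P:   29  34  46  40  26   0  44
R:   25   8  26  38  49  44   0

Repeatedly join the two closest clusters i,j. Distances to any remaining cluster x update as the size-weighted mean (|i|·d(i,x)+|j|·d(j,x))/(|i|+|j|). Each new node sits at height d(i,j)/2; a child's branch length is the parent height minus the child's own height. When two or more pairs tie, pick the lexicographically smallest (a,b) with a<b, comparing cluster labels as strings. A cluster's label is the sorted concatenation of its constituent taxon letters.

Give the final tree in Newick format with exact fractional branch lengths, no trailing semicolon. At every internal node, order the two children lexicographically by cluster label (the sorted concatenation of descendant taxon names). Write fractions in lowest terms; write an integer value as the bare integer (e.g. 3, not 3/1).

(((A:13/2,I:13/2):97/12,((D:4,J:4):15/2,R:23/2):37/12):247/60,(M:13,P:13):57/10)

step 1: merge (D,J) at d=8; branch lengths D→4, J→4; new cluster DJ
  updated: d(A,DJ)=63/2, d(DJ,I)=61/2, d(DJ,M)=29, d(DJ,P)=37, d(DJ,R)=23
step 2: merge (A,I) at d=13; branch lengths A→13/2, I→13/2; new cluster AI
  updated: d(AI,DJ)=31, d(AI,M)=37, d(AI,P)=75/2, d(AI,R)=51/2
step 3: merge (DJ,R) at d=23; branch lengths DJ→15/2, R→23/2; new cluster DJR
  updated: d(AI,DJR)=175/6, d(DJR,M)=107/3, d(DJR,P)=118/3
step 4: merge (M,P) at d=26; branch lengths M→13, P→13; new cluster MP
  updated: d(AI,MP)=149/4, d(DJR,MP)=75/2
step 5: merge (AI,DJR) at d=175/6; branch lengths AI→97/12, DJR→37/12; new cluster ADIJR
  updated: d(ADIJR,MP)=187/5
step 6: merge (ADIJR,MP) at d=187/5; branch lengths ADIJR→247/60, MP→57/10; new cluster ADIJMPR
final tree: (((A:13/2,I:13/2):97/12,((D:4,J:4):15/2,R:23/2):37/12):247/60,(M:13,P:13):57/10)
total length: 5219/60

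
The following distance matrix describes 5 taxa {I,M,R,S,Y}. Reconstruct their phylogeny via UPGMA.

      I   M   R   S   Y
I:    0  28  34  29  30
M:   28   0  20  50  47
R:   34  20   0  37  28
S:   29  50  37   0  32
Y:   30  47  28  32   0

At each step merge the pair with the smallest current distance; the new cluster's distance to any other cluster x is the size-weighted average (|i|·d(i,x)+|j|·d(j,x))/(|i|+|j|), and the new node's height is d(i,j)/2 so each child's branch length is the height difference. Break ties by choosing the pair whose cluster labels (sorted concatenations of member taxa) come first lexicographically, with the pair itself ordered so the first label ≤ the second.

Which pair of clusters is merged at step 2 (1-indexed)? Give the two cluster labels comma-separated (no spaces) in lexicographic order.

I,S

step 1: merge (M,R) at d=20; branch lengths M→10, R→10; new cluster MR
  updated: d(I,MR)=31, d(MR,S)=87/2, d(MR,Y)=75/2
step 2: merge (I,S) at d=29; branch lengths I→29/2, S→29/2; new cluster IS
  updated: d(IS,MR)=149/4, d(IS,Y)=31
step 3: merge (IS,Y) at d=31; branch lengths IS→1, Y→31/2; new cluster ISY
  updated: d(ISY,MR)=112/3
step 4: merge (ISY,MR) at d=112/3; branch lengths ISY→19/6, MR→26/3; new cluster IMRSY
final tree: (((I:29/2,S:29/2):1,Y:31/2):19/6,(M:10,R:10):26/3)
total length: 232/3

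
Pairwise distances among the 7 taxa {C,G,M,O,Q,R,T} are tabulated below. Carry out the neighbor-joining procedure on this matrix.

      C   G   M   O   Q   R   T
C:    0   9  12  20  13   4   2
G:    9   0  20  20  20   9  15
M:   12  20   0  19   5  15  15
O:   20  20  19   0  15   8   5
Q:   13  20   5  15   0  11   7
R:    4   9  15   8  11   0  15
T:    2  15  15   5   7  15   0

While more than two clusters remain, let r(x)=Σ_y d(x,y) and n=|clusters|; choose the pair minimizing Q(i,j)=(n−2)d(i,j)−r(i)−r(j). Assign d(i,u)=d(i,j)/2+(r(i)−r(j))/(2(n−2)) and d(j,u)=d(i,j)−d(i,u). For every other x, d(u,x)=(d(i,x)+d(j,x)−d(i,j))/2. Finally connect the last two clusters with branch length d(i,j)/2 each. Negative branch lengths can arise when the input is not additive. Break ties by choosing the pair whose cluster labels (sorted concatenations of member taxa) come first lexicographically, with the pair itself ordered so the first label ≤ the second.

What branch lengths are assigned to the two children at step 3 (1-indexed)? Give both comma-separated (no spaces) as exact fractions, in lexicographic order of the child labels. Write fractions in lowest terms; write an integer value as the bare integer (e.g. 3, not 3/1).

1. join M+Q (d=5, Q=-132) ⇒ MQ; edges |M|=4, |Q|=1
  updated: d(C,MQ)=10, d(G,MQ)=35/2, d(MQ,O)=29/2, d(MQ,R)=21/2, d(MQ,T)=17/2
2. join O+T (d=5, Q=-93) ⇒ OT; edges |O|=21/4, |T|=-1/4
  updated: d(C,OT)=17/2, d(G,OT)=15, d(MQ,OT)=9, d(OT,R)=9
3. join MQ+OT (d=9, Q=-123/2) ⇒ MOQT; edges |MQ|=65/12, |OT|=43/12
  updated: d(C,MOQT)=19/4, d(G,MOQT)=47/4, d(MOQT,R)=21/4
4. join C+MOQT (d=19/4, Q=-30) ⇒ CMOQT; edges |C|=11/8, |MOQT|=27/8
  updated: d(CMOQT,G)=8, d(CMOQT,R)=9/4
5. join CMOQT+G (d=8, Q=-77/4) ⇒ CGMOQT; edges |CMOQT|=5/8, |G|=59/8
  updated: d(CGMOQT,R)=13/8
6. join CGMOQT+R (d=13/8) ⇒ CGMOQRT; edges |CGMOQT|=13/16, |R|=13/16
final tree: (((C:11/8,((M:4,Q:1):65/12,(O:21/4,T:-1/4):43/12):27/8):5/8,G:59/8):13/16,R:13/16)
total length: 267/8

65/12,43/12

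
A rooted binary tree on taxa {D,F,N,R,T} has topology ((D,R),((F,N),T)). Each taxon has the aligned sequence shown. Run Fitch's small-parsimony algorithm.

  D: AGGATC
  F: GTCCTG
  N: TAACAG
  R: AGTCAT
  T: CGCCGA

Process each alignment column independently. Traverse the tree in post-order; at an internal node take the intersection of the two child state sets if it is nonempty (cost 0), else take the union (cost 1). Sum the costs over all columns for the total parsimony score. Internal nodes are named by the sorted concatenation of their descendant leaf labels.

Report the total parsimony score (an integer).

15

[col 0] DR: children D:{A}, R:{A} ∩→ {A}; cost 0
[col 0] FN: children F:{G}, N:{T} ∪→ {G,T}; cost 1
[col 0] FNT: children FN:{G,T}, T:{C} ∪→ {C,G,T}; cost 1
[col 0] DFNRT: children DR:{A}, FNT:{C,G,T} ∪→ {A,C,G,T}; cost 1
[col 1] DR: children D:{G}, R:{G} ∩→ {G}; cost 0
[col 1] FN: children F:{T}, N:{A} ∪→ {A,T}; cost 1
[col 1] FNT: children FN:{A,T}, T:{G} ∪→ {A,G,T}; cost 1
[col 1] DFNRT: children DR:{G}, FNT:{A,G,T} ∩→ {G}; cost 0
[col 2] DR: children D:{G}, R:{T} ∪→ {G,T}; cost 1
[col 2] FN: children F:{C}, N:{A} ∪→ {A,C}; cost 1
[col 2] FNT: children FN:{A,C}, T:{C} ∩→ {C}; cost 0
[col 2] DFNRT: children DR:{G,T}, FNT:{C} ∪→ {C,G,T}; cost 1
[col 3] DR: children D:{A}, R:{C} ∪→ {A,C}; cost 1
[col 3] FN: children F:{C}, N:{C} ∩→ {C}; cost 0
[col 3] FNT: children FN:{C}, T:{C} ∩→ {C}; cost 0
[col 3] DFNRT: children DR:{A,C}, FNT:{C} ∩→ {C}; cost 0
[col 4] DR: children D:{T}, R:{A} ∪→ {A,T}; cost 1
[col 4] FN: children F:{T}, N:{A} ∪→ {A,T}; cost 1
[col 4] FNT: children FN:{A,T}, T:{G} ∪→ {A,G,T}; cost 1
[col 4] DFNRT: children DR:{A,T}, FNT:{A,G,T} ∩→ {A,T}; cost 0
[col 5] DR: children D:{C}, R:{T} ∪→ {C,T}; cost 1
[col 5] FN: children F:{G}, N:{G} ∩→ {G}; cost 0
[col 5] FNT: children FN:{G}, T:{A} ∪→ {A,G}; cost 1
[col 5] DFNRT: children DR:{C,T}, FNT:{A,G} ∪→ {A,C,G,T}; cost 1
per-site changes: [3, 2, 3, 1, 3, 3]; total = 15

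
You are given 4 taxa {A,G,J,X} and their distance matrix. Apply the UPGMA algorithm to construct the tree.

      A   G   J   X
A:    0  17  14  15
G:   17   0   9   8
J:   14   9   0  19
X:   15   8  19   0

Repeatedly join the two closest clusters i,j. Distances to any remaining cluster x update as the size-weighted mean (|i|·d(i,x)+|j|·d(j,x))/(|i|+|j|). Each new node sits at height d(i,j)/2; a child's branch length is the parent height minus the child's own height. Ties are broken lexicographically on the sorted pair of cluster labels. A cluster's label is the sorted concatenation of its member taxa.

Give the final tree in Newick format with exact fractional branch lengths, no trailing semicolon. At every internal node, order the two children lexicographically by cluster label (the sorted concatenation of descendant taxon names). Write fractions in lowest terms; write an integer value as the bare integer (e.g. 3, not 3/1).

1. join G+X (d=8) ⇒ GX; edges |G|=4, |X|=4
  updated: d(A,GX)=16, d(GX,J)=14
2. join A+J (d=14) ⇒ AJ; edges |A|=7, |J|=7
  updated: d(AJ,GX)=15
3. join AJ+GX (d=15) ⇒ AGJX; edges |AJ|=1/2, |GX|=7/2
final tree: ((A:7,J:7):1/2,(G:4,X:4):7/2)
total length: 26

((A:7,J:7):1/2,(G:4,X:4):7/2)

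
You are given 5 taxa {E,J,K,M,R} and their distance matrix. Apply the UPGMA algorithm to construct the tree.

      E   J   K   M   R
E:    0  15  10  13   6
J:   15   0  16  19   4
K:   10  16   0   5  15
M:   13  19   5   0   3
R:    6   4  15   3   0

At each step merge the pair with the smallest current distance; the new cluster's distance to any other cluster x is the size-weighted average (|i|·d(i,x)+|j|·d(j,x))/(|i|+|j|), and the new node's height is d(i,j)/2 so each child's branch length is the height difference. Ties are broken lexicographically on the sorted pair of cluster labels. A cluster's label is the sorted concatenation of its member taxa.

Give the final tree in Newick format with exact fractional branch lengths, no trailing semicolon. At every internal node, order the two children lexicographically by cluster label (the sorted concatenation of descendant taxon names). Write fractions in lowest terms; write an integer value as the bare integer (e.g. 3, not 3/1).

iteration 1: select M,R (d=3); attach at lengths (3/2, 3/2); label the merged cluster MR
  updated: d(E,MR)=19/2, d(J,MR)=23/2, d(K,MR)=10
iteration 2: select E,MR (d=19/2); attach at lengths (19/4, 13/4); label the merged cluster EMR
  updated: d(EMR,J)=38/3, d(EMR,K)=10
iteration 3: select EMR,K (d=10); attach at lengths (1/4, 5); label the merged cluster EKMR
  updated: d(EKMR,J)=27/2
iteration 4: select EKMR,J (d=27/2); attach at lengths (7/4, 27/4); label the merged cluster EJKMR
final tree: (((E:19/4,(M:3/2,R:3/2):13/4):1/4,K:5):7/4,J:27/4)
total length: 99/4

(((E:19/4,(M:3/2,R:3/2):13/4):1/4,K:5):7/4,J:27/4)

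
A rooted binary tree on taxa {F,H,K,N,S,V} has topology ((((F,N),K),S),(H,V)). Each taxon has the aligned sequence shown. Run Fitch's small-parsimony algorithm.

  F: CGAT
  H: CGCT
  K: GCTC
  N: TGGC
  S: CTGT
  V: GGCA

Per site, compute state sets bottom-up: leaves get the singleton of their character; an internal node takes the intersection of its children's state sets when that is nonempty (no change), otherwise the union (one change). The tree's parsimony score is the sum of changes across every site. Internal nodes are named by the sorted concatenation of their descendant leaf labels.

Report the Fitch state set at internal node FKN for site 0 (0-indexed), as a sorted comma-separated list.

site 0, node FN: F={C} ∪ N={T} → {C,T} (+1)
site 0, node FKN: FN={C,T} ∪ K={G} → {C,G,T} (+1)
site 0, node FKNS: FKN={C,G,T} ∩ S={C} → {C} (+0)
site 0, node HV: H={C} ∪ V={G} → {C,G} (+1)
site 0, node FHKNSV: FKNS={C} ∩ HV={C,G} → {C} (+0)
site 1, node FN: F={G} ∩ N={G} → {G} (+0)
site 1, node FKN: FN={G} ∪ K={C} → {C,G} (+1)
site 1, node FKNS: FKN={C,G} ∪ S={T} → {C,G,T} (+1)
site 1, node HV: H={G} ∩ V={G} → {G} (+0)
site 1, node FHKNSV: FKNS={C,G,T} ∩ HV={G} → {G} (+0)
site 2, node FN: F={A} ∪ N={G} → {A,G} (+1)
site 2, node FKN: FN={A,G} ∪ K={T} → {A,G,T} (+1)
site 2, node FKNS: FKN={A,G,T} ∩ S={G} → {G} (+0)
site 2, node HV: H={C} ∩ V={C} → {C} (+0)
site 2, node FHKNSV: FKNS={G} ∪ HV={C} → {C,G} (+1)
site 3, node FN: F={T} ∪ N={C} → {C,T} (+1)
site 3, node FKN: FN={C,T} ∩ K={C} → {C} (+0)
site 3, node FKNS: FKN={C} ∪ S={T} → {C,T} (+1)
site 3, node HV: H={T} ∪ V={A} → {A,T} (+1)
site 3, node FHKNSV: FKNS={C,T} ∩ HV={A,T} → {T} (+0)
per-site changes: [3, 2, 3, 3]; total = 11

C,G,T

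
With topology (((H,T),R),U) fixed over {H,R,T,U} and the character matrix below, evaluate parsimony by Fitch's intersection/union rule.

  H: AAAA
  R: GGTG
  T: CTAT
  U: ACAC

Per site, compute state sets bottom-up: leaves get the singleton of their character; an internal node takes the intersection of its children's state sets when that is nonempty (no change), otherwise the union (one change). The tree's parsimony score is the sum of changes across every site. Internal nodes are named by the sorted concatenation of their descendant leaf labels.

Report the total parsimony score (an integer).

9

site 0, node HT: H={A} ∪ T={C} → {A,C} (+1)
site 0, node HRT: HT={A,C} ∪ R={G} → {A,C,G} (+1)
site 0, node HRTU: HRT={A,C,G} ∩ U={A} → {A} (+0)
site 1, node HT: H={A} ∪ T={T} → {A,T} (+1)
site 1, node HRT: HT={A,T} ∪ R={G} → {A,G,T} (+1)
site 1, node HRTU: HRT={A,G,T} ∪ U={C} → {A,C,G,T} (+1)
site 2, node HT: H={A} ∩ T={A} → {A} (+0)
site 2, node HRT: HT={A} ∪ R={T} → {A,T} (+1)
site 2, node HRTU: HRT={A,T} ∩ U={A} → {A} (+0)
site 3, node HT: H={A} ∪ T={T} → {A,T} (+1)
site 3, node HRT: HT={A,T} ∪ R={G} → {A,G,T} (+1)
site 3, node HRTU: HRT={A,G,T} ∪ U={C} → {A,C,G,T} (+1)
per-site changes: [2, 3, 1, 3]; total = 9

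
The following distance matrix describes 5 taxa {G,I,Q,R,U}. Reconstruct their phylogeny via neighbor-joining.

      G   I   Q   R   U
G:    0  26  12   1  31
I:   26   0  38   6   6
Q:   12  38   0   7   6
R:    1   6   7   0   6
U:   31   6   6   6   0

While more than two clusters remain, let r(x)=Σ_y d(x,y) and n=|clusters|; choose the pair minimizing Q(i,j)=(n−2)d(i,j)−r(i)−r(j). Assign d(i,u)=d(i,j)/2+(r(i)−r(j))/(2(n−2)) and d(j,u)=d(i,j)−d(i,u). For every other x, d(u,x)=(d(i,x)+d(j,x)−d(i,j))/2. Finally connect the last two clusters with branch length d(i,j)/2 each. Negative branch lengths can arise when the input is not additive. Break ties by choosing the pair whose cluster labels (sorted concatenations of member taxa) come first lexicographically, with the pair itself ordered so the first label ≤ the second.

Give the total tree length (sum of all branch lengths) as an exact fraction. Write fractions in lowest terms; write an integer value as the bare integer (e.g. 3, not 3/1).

213/8

step 1: merge (I,U) at d=6, Q=-107; branch lengths I→15/2, U→-3/2; new cluster IU
  updated: d(G,IU)=51/2, d(IU,Q)=19, d(IU,R)=3
step 2: merge (G,Q) at d=12, Q=-105/2; branch lengths G→49/8, Q→47/8; new cluster GQ
  updated: d(GQ,IU)=65/4, d(GQ,R)=-2
step 3: merge (GQ,IU) at d=65/4, Q=-69/4; branch lengths GQ→45/8, IU→85/8; new cluster GIQU
  updated: d(GIQU,R)=-61/8
step 4: merge (GIQU,R) at d=-61/8; branch lengths GIQU→-61/16, R→-61/16; new cluster GIQRU
final tree: (((G:49/8,Q:47/8):45/8,(I:15/2,U:-3/2):85/8):-61/16,R:-61/16)
total length: 213/8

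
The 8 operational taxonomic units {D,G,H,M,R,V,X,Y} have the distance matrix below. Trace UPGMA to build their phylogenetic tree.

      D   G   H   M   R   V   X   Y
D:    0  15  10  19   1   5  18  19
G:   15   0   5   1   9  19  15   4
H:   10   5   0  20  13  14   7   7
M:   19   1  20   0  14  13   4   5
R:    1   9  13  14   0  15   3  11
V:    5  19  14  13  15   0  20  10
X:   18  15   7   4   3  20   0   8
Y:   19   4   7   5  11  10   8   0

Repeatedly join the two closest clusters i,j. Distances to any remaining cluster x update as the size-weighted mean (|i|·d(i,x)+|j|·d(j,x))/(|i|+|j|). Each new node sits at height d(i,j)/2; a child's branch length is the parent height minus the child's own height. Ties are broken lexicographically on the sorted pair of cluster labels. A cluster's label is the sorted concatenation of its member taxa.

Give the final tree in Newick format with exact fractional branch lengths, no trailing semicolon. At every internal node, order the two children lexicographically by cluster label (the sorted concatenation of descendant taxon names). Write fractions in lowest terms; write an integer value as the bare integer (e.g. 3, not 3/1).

(((D:1/2,R:1/2):9/2,V:5):19/10,(((G:1/2,M:1/2):7/4,Y:9/4):8/3,(H:7/2,X:7/2):17/12):119/60)

step 1: merge (D,R) at d=1; branch lengths D→1/2, R→1/2; new cluster DR
  updated: d(DR,G)=12, d(DR,H)=23/2, d(DR,M)=33/2, d(DR,V)=10, d(DR,X)=21/2, d(DR,Y)=15
step 2: merge (G,M) at d=1; branch lengths G→1/2, M→1/2; new cluster GM
  updated: d(DR,GM)=57/4, d(GM,H)=25/2, d(GM,V)=16, d(GM,X)=19/2, d(GM,Y)=9/2
step 3: merge (GM,Y) at d=9/2; branch lengths GM→7/4, Y→9/4; new cluster GMY
  updated: d(DR,GMY)=29/2, d(GMY,H)=32/3, d(GMY,V)=14, d(GMY,X)=9
step 4: merge (H,X) at d=7; branch lengths H→7/2, X→7/2; new cluster HX
  updated: d(DR,HX)=11, d(GMY,HX)=59/6, d(HX,V)=17
step 5: merge (GMY,HX) at d=59/6; branch lengths GMY→8/3, HX→17/12; new cluster GHMXY
  updated: d(DR,GHMXY)=131/10, d(GHMXY,V)=76/5
step 6: merge (DR,V) at d=10; branch lengths DR→9/2, V→5; new cluster DRV
  updated: d(DRV,GHMXY)=69/5
step 7: merge (DRV,GHMXY) at d=69/5; branch lengths DRV→19/10, GHMXY→119/60; new cluster DGHMRVXY
final tree: (((D:1/2,R:1/2):9/2,V:5):19/10,(((G:1/2,M:1/2):7/4,Y:9/4):8/3,(H:7/2,X:7/2):17/12):119/60)
total length: 457/15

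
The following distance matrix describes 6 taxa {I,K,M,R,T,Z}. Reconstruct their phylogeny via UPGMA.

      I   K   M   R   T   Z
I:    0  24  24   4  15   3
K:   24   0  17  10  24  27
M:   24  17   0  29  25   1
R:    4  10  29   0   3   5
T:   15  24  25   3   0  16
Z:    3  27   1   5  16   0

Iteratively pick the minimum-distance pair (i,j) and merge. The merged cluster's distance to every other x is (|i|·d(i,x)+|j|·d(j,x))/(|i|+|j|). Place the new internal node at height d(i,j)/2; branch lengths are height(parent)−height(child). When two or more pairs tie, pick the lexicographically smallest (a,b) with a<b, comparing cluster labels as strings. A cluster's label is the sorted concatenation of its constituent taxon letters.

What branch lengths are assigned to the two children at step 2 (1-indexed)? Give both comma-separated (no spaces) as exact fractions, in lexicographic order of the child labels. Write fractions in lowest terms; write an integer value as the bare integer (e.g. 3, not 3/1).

3/2,3/2

1. join M+Z (d=1) ⇒ MZ; edges |M|=1/2, |Z|=1/2
  updated: d(I,MZ)=27/2, d(K,MZ)=22, d(MZ,R)=17, d(MZ,T)=41/2
2. join R+T (d=3) ⇒ RT; edges |R|=3/2, |T|=3/2
  updated: d(I,RT)=19/2, d(K,RT)=17, d(MZ,RT)=75/4
3. join I+RT (d=19/2) ⇒ IRT; edges |I|=19/4, |RT|=13/4
  updated: d(IRT,K)=58/3, d(IRT,MZ)=17
4. join IRT+MZ (d=17) ⇒ IMRTZ; edges |IRT|=15/4, |MZ|=8
  updated: d(IMRTZ,K)=102/5
5. join IMRTZ+K (d=102/5) ⇒ IKMRTZ; edges |IMRTZ|=17/10, |K|=51/5
final tree: (((I:19/4,(R:3/2,T:3/2):13/4):15/4,(M:1/2,Z:1/2):8):17/10,K:51/5)
total length: 713/20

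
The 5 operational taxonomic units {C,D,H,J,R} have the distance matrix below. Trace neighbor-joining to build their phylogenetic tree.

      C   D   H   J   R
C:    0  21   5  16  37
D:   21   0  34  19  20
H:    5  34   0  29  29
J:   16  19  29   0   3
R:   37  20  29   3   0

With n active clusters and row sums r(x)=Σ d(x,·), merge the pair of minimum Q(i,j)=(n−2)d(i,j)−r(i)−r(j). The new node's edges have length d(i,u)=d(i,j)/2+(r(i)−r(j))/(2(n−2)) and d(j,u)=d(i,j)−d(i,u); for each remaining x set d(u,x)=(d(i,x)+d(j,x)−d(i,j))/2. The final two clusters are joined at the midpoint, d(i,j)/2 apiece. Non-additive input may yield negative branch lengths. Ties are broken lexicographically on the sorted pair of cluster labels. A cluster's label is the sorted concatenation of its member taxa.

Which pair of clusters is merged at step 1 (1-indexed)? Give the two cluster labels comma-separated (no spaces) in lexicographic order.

C,H

iteration 1: select C,H (d=5, Q=-161); attach at lengths (-1/2, 11/2); label the merged cluster CH
  updated: d(CH,D)=25, d(CH,J)=20, d(CH,R)=61/2
iteration 2: select CH,D (d=25, Q=-179/2); attach at lengths (123/8, 77/8); label the merged cluster CDH
  updated: d(CDH,J)=7, d(CDH,R)=51/4
iteration 3: select CDH,J (d=7, Q=-91/4); attach at lengths (67/8, -11/8); label the merged cluster CDHJ
  updated: d(CDHJ,R)=35/8
iteration 4: select CDHJ,R (d=35/8); attach at lengths (35/16, 35/16); label the merged cluster CDHJR
final tree: ((((C:-1/2,H:11/2):123/8,D:77/8):67/8,J:-11/8):35/16,R:35/16)
total length: 331/8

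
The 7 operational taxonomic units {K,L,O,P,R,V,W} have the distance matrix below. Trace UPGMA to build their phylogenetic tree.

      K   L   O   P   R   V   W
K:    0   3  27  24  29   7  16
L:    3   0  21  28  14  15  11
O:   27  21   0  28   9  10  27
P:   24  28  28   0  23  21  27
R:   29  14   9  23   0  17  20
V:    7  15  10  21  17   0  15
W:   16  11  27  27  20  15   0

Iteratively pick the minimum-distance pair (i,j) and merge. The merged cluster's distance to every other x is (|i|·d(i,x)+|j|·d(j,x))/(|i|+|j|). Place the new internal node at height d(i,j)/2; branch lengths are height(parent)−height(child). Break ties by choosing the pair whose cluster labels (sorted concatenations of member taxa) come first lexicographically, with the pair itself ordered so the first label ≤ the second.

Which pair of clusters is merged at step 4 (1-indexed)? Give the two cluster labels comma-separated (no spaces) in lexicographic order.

iteration 1: select K,L (d=3); attach at lengths (3/2, 3/2); label the merged cluster KL
  updated: d(KL,O)=24, d(KL,P)=26, d(KL,R)=43/2, d(KL,V)=11, d(KL,W)=27/2
iteration 2: select O,R (d=9); attach at lengths (9/2, 9/2); label the merged cluster OR
  updated: d(KL,OR)=91/4, d(OR,P)=51/2, d(OR,V)=27/2, d(OR,W)=47/2
iteration 3: select KL,V (d=11); attach at lengths (4, 11/2); label the merged cluster KLV
  updated: d(KLV,OR)=59/3, d(KLV,P)=73/3, d(KLV,W)=14
iteration 4: select KLV,W (d=14); attach at lengths (3/2, 7); label the merged cluster KLVW
  updated: d(KLVW,OR)=165/8, d(KLVW,P)=25
iteration 5: select KLVW,OR (d=165/8); attach at lengths (53/16, 93/16); label the merged cluster KLORVW
  updated: d(KLORVW,P)=151/6
iteration 6: select KLORVW,P (d=151/6); attach at lengths (109/48, 151/12); label the merged cluster KLOPRVW
final tree: (((((K:3/2,L:3/2):4,V:11/2):3/2,W:7):53/16,(O:9/2,R:9/2):93/16):109/48,P:151/12)
total length: 2591/48

KLV,W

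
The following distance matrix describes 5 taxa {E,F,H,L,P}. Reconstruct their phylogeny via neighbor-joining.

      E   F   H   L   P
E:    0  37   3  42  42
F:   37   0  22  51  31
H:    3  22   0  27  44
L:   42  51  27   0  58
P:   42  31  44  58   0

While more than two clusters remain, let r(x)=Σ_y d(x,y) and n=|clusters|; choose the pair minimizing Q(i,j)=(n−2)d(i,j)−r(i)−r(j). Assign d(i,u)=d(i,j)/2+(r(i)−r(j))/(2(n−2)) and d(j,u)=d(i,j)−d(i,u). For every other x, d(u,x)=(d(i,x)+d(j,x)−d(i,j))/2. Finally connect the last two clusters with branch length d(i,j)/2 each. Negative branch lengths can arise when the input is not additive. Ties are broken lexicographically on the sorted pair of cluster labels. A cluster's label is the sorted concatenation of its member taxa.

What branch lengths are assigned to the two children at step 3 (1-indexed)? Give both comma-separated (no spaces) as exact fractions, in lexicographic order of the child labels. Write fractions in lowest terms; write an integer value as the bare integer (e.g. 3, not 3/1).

iteration 1: select F,P (d=31, Q=-223); attach at lengths (59/6, 127/6); label the merged cluster FP
  updated: d(E,FP)=24, d(FP,H)=35/2, d(FP,L)=39
iteration 2: select E,H (d=3, Q=-221/2); attach at lengths (55/8, -31/8); label the merged cluster EH
  updated: d(EH,FP)=77/4, d(EH,L)=33
iteration 3: select EH,FP (d=77/4, Q=-365/4); attach at lengths (53/8, 101/8); label the merged cluster EFHP
  updated: d(EFHP,L)=211/8
iteration 4: select EFHP,L (d=211/8); attach at lengths (211/16, 211/16); label the merged cluster EFHLP
final tree: (((E:55/8,H:-31/8):53/8,(F:59/6,P:127/6):101/8):211/16,L:211/16)
total length: 637/8

53/8,101/8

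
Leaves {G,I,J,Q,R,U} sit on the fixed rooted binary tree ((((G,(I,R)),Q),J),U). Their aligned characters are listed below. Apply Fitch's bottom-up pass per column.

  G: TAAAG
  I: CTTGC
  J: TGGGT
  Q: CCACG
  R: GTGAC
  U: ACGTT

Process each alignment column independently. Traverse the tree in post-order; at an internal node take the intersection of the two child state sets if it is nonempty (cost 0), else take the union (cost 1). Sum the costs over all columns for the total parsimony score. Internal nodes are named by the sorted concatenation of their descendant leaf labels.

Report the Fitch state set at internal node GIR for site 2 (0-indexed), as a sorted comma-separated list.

A,G,T

site 0, node IR: I={C} ∪ R={G} → {C,G} (+1)
site 0, node GIR: G={T} ∪ IR={C,G} → {C,G,T} (+1)
site 0, node GIQR: GIR={C,G,T} ∩ Q={C} → {C} (+0)
site 0, node GIJQR: GIQR={C} ∪ J={T} → {C,T} (+1)
site 0, node GIJQRU: GIJQR={C,T} ∪ U={A} → {A,C,T} (+1)
site 1, node IR: I={T} ∩ R={T} → {T} (+0)
site 1, node GIR: G={A} ∪ IR={T} → {A,T} (+1)
site 1, node GIQR: GIR={A,T} ∪ Q={C} → {A,C,T} (+1)
site 1, node GIJQR: GIQR={A,C,T} ∪ J={G} → {A,C,G,T} (+1)
site 1, node GIJQRU: GIJQR={A,C,G,T} ∩ U={C} → {C} (+0)
site 2, node IR: I={T} ∪ R={G} → {G,T} (+1)
site 2, node GIR: G={A} ∪ IR={G,T} → {A,G,T} (+1)
site 2, node GIQR: GIR={A,G,T} ∩ Q={A} → {A} (+0)
site 2, node GIJQR: GIQR={A} ∪ J={G} → {A,G} (+1)
site 2, node GIJQRU: GIJQR={A,G} ∩ U={G} → {G} (+0)
site 3, node IR: I={G} ∪ R={A} → {A,G} (+1)
site 3, node GIR: G={A} ∩ IR={A,G} → {A} (+0)
site 3, node GIQR: GIR={A} ∪ Q={C} → {A,C} (+1)
site 3, node GIJQR: GIQR={A,C} ∪ J={G} → {A,C,G} (+1)
site 3, node GIJQRU: GIJQR={A,C,G} ∪ U={T} → {A,C,G,T} (+1)
site 4, node IR: I={C} ∩ R={C} → {C} (+0)
site 4, node GIR: G={G} ∪ IR={C} → {C,G} (+1)
site 4, node GIQR: GIR={C,G} ∩ Q={G} → {G} (+0)
site 4, node GIJQR: GIQR={G} ∪ J={T} → {G,T} (+1)
site 4, node GIJQRU: GIJQR={G,T} ∩ U={T} → {T} (+0)
per-site changes: [4, 3, 3, 4, 2]; total = 16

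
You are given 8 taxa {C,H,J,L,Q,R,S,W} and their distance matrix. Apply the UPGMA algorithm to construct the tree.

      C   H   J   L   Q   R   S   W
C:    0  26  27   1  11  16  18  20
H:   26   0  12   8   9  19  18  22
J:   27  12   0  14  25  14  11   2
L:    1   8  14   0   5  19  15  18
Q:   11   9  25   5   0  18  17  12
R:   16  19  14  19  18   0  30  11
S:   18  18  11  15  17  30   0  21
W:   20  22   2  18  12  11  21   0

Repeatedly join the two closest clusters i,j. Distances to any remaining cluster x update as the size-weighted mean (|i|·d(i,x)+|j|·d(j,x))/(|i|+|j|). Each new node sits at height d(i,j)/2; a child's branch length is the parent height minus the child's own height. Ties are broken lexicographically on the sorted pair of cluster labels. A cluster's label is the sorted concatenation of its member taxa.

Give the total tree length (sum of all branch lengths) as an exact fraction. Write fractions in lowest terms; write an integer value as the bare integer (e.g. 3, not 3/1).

927/20

iteration 1: select C,L (d=1); attach at lengths (1/2, 1/2); label the merged cluster CL
  updated: d(CL,H)=17, d(CL,J)=41/2, d(CL,Q)=8, d(CL,R)=35/2, d(CL,S)=33/2, d(CL,W)=19
iteration 2: select J,W (d=2); attach at lengths (1, 1); label the merged cluster JW
  updated: d(CL,JW)=79/4, d(H,JW)=17, d(JW,Q)=37/2, d(JW,R)=25/2, d(JW,S)=16
iteration 3: select CL,Q (d=8); attach at lengths (7/2, 4); label the merged cluster CLQ
  updated: d(CLQ,H)=43/3, d(CLQ,JW)=58/3, d(CLQ,R)=53/3, d(CLQ,S)=50/3
iteration 4: select JW,R (d=25/2); attach at lengths (21/4, 25/4); label the merged cluster JRW
  updated: d(CLQ,JRW)=169/9, d(H,JRW)=53/3, d(JRW,S)=62/3
iteration 5: select CLQ,H (d=43/3); attach at lengths (19/6, 43/6); label the merged cluster CHLQ
  updated: d(CHLQ,JRW)=37/2, d(CHLQ,S)=17
iteration 6: select CHLQ,S (d=17); attach at lengths (4/3, 17/2); label the merged cluster CHLQS
  updated: d(CHLQS,JRW)=284/15
iteration 7: select CHLQS,JRW (d=284/15); attach at lengths (29/30, 193/60); label the merged cluster CHJLQRSW
final tree: (((((C:1/2,L:1/2):7/2,Q:4):19/6,H:43/6):4/3,S:17/2):29/30,((J:1,W:1):21/4,R:25/4):193/60)
total length: 927/20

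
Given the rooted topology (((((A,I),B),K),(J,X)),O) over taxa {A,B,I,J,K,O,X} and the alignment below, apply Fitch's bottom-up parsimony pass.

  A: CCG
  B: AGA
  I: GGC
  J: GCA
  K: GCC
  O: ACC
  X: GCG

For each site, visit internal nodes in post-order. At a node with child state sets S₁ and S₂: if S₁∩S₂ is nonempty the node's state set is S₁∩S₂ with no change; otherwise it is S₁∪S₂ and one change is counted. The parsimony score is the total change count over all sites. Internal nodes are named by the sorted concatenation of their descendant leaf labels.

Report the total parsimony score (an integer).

9

[col 0] AI: children A:{C}, I:{G} ∪→ {C,G}; cost 1
[col 0] ABI: children AI:{C,G}, B:{A} ∪→ {A,C,G}; cost 1
[col 0] ABIK: children ABI:{A,C,G}, K:{G} ∩→ {G}; cost 0
[col 0] JX: children J:{G}, X:{G} ∩→ {G}; cost 0
[col 0] ABIJKX: children ABIK:{G}, JX:{G} ∩→ {G}; cost 0
[col 0] ABIJKOX: children ABIJKX:{G}, O:{A} ∪→ {A,G}; cost 1
[col 1] AI: children A:{C}, I:{G} ∪→ {C,G}; cost 1
[col 1] ABI: children AI:{C,G}, B:{G} ∩→ {G}; cost 0
[col 1] ABIK: children ABI:{G}, K:{C} ∪→ {C,G}; cost 1
[col 1] JX: children J:{C}, X:{C} ∩→ {C}; cost 0
[col 1] ABIJKX: children ABIK:{C,G}, JX:{C} ∩→ {C}; cost 0
[col 1] ABIJKOX: children ABIJKX:{C}, O:{C} ∩→ {C}; cost 0
[col 2] AI: children A:{G}, I:{C} ∪→ {C,G}; cost 1
[col 2] ABI: children AI:{C,G}, B:{A} ∪→ {A,C,G}; cost 1
[col 2] ABIK: children ABI:{A,C,G}, K:{C} ∩→ {C}; cost 0
[col 2] JX: children J:{A}, X:{G} ∪→ {A,G}; cost 1
[col 2] ABIJKX: children ABIK:{C}, JX:{A,G} ∪→ {A,C,G}; cost 1
[col 2] ABIJKOX: children ABIJKX:{A,C,G}, O:{C} ∩→ {C}; cost 0
per-site changes: [3, 2, 4]; total = 9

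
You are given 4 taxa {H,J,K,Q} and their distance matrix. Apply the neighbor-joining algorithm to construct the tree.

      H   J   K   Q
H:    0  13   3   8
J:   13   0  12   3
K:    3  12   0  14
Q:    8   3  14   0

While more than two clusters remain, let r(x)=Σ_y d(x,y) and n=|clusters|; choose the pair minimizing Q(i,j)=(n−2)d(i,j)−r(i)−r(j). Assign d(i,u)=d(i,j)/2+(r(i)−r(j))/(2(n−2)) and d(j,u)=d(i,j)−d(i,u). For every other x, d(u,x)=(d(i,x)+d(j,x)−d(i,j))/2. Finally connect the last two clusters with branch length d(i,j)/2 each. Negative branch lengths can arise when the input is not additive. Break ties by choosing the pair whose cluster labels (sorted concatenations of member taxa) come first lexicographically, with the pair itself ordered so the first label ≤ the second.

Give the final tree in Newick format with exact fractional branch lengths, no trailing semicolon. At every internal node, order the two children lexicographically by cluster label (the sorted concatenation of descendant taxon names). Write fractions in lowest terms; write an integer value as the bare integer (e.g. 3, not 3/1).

(((H:1/4,K:11/4):35/4,J:9/4):3/8,Q:3/8)

step 1: merge (H,K) at d=3, Q=-47; branch lengths H→1/4, K→11/4; new cluster HK
  updated: d(HK,J)=11, d(HK,Q)=19/2
step 2: merge (HK,J) at d=11, Q=-47/2; branch lengths HK→35/4, J→9/4; new cluster HJK
  updated: d(HJK,Q)=3/4
step 3: merge (HJK,Q) at d=3/4; branch lengths HJK→3/8, Q→3/8; new cluster HJKQ
final tree: (((H:1/4,K:11/4):35/4,J:9/4):3/8,Q:3/8)
total length: 59/4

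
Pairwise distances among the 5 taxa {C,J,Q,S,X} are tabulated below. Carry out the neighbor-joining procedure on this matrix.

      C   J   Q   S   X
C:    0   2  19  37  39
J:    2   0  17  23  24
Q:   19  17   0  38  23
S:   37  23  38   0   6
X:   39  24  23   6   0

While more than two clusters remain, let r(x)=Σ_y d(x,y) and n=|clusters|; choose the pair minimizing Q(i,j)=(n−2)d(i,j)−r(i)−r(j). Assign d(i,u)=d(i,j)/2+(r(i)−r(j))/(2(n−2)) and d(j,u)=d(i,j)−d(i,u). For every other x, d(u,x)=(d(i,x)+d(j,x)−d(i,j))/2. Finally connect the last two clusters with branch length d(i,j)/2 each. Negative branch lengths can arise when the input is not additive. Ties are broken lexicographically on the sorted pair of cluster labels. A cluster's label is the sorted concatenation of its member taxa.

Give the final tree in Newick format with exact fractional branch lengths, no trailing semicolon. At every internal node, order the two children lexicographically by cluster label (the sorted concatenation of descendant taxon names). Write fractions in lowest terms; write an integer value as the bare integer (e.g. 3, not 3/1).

1. join S+X (d=6, Q=-178) ⇒ SX; edges |S|=5, |X|=1
  updated: d(C,SX)=35, d(J,SX)=41/2, d(Q,SX)=55/2
2. join C+J (d=2, Q=-183/2) ⇒ CJ; edges |C|=41/8, |J|=-25/8
  updated: d(CJ,Q)=17, d(CJ,SX)=107/4
3. join CJ+Q (d=17, Q=-285/4) ⇒ CJQ; edges |CJ|=65/8, |Q|=71/8
  updated: d(CJQ,SX)=149/8
4. join CJQ+SX (d=149/8) ⇒ CJQSX; edges |CJQ|=149/16, |SX|=149/16
final tree: (((C:41/8,J:-25/8):65/8,Q:71/8):149/16,(S:5,X:1):149/16)
total length: 349/8

(((C:41/8,J:-25/8):65/8,Q:71/8):149/16,(S:5,X:1):149/16)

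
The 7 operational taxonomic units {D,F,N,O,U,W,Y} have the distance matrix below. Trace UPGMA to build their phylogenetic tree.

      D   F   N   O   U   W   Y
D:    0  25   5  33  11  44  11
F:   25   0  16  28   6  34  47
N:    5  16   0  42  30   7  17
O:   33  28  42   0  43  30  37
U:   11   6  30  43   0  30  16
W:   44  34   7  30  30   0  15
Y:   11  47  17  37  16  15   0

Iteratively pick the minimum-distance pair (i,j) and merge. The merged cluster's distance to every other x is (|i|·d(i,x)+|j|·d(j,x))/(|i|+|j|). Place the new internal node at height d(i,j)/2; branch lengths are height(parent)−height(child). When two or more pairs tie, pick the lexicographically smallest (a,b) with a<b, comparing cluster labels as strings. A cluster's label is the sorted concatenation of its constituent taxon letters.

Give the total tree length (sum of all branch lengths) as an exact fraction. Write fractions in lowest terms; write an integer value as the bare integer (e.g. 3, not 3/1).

1153/16

step 1: merge (D,N) at d=5; branch lengths D→5/2, N→5/2; new cluster DN
  updated: d(DN,F)=41/2, d(DN,O)=75/2, d(DN,U)=41/2, d(DN,W)=51/2, d(DN,Y)=14
step 2: merge (F,U) at d=6; branch lengths F→3, U→3; new cluster FU
  updated: d(DN,FU)=41/2, d(FU,O)=71/2, d(FU,W)=32, d(FU,Y)=63/2
step 3: merge (DN,Y) at d=14; branch lengths DN→9/2, Y→7; new cluster DNY
  updated: d(DNY,FU)=145/6, d(DNY,O)=112/3, d(DNY,W)=22
step 4: merge (DNY,W) at d=22; branch lengths DNY→4, W→11; new cluster DNWY
  updated: d(DNWY,FU)=209/8, d(DNWY,O)=71/2
step 5: merge (DNWY,FU) at d=209/8; branch lengths DNWY→33/16, FU→161/16; new cluster DFNUWY
  updated: d(DFNUWY,O)=71/2
step 6: merge (DFNUWY,O) at d=71/2; branch lengths DFNUWY→75/16, O→71/4; new cluster DFNOUWY
final tree: (((((D:5/2,N:5/2):9/2,Y:7):4,W:11):33/16,(F:3,U:3):161/16):75/16,O:71/4)
total length: 1153/16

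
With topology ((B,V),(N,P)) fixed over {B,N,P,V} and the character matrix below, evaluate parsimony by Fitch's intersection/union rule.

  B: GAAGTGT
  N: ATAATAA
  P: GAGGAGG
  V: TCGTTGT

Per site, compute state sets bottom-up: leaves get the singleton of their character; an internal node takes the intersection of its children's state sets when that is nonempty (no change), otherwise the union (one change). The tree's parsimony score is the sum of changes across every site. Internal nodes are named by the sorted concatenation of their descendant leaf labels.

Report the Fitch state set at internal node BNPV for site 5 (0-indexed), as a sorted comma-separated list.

G

BV@0: {G} ∪ {T} = {G,T} (union, +1)
NP@0: {A} ∪ {G} = {A,G} (union, +1)
BNPV@0: {G,T} ∩ {A,G} = {G} (intersection, +0)
BV@1: {A} ∪ {C} = {A,C} (union, +1)
NP@1: {T} ∪ {A} = {A,T} (union, +1)
BNPV@1: {A,C} ∩ {A,T} = {A} (intersection, +0)
BV@2: {A} ∪ {G} = {A,G} (union, +1)
NP@2: {A} ∪ {G} = {A,G} (union, +1)
BNPV@2: {A,G} ∩ {A,G} = {A,G} (intersection, +0)
BV@3: {G} ∪ {T} = {G,T} (union, +1)
NP@3: {A} ∪ {G} = {A,G} (union, +1)
BNPV@3: {G,T} ∩ {A,G} = {G} (intersection, +0)
BV@4: {T} ∩ {T} = {T} (intersection, +0)
NP@4: {T} ∪ {A} = {A,T} (union, +1)
BNPV@4: {T} ∩ {A,T} = {T} (intersection, +0)
BV@5: {G} ∩ {G} = {G} (intersection, +0)
NP@5: {A} ∪ {G} = {A,G} (union, +1)
BNPV@5: {G} ∩ {A,G} = {G} (intersection, +0)
BV@6: {T} ∩ {T} = {T} (intersection, +0)
NP@6: {A} ∪ {G} = {A,G} (union, +1)
BNPV@6: {T} ∪ {A,G} = {A,G,T} (union, +1)
per-site changes: [2, 2, 2, 2, 1, 1, 2]; total = 12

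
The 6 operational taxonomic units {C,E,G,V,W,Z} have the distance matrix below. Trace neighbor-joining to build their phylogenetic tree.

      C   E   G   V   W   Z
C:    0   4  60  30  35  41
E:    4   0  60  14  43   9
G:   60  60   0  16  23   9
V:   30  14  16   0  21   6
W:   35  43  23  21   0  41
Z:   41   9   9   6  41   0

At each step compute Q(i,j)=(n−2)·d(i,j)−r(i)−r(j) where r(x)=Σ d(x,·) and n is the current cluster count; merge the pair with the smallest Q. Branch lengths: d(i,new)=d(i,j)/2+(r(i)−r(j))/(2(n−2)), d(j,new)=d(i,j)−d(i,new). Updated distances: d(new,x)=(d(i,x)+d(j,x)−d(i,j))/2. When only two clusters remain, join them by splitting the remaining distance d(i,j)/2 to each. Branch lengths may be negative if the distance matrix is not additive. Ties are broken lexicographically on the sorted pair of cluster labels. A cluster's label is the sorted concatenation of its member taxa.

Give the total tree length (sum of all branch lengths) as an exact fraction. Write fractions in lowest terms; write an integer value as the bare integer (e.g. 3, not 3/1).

487/8

iteration 1: select C,E (d=4, Q=-284); attach at lengths (7, -3); label the merged cluster CE
  updated: d(CE,G)=58, d(CE,V)=20, d(CE,W)=37, d(CE,Z)=23
iteration 2: select G,W (d=23, Q=-159); attach at lengths (53/6, 85/6); label the merged cluster GW
  updated: d(CE,GW)=36, d(GW,V)=7, d(GW,Z)=27/2
iteration 3: select CE,Z (d=23, Q=-151/2); attach at lengths (165/8, 19/8); label the merged cluster CEZ
  updated: d(CEZ,GW)=53/4, d(CEZ,V)=3/2
iteration 4: select CEZ,GW (d=53/4, Q=-87/4); attach at lengths (31/8, 75/8); label the merged cluster CEGWZ
  updated: d(CEGWZ,V)=-19/8
iteration 5: select CEGWZ,V (d=-19/8); attach at lengths (-19/16, -19/16); label the merged cluster CEGVWZ
final tree: ((((C:7,E:-3):165/8,Z:19/8):31/8,(G:53/6,W:85/6):75/8):-19/16,V:-19/16)
total length: 487/8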